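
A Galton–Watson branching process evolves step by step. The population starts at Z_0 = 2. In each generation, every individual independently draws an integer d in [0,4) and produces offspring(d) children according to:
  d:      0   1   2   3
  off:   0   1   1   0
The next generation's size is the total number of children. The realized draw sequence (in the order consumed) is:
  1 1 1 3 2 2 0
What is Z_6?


gen 0: Z_0=2, draws=[1, 1], offspring=[1, 1], Z_1=2
gen 1: Z_1=2, draws=[1, 3], offspring=[1, 0], Z_2=1
gen 2: Z_2=1, draws=[2], offspring=[1], Z_3=1
gen 3: Z_3=1, draws=[2], offspring=[1], Z_4=1
gen 4: Z_4=1, draws=[0], offspring=[0], Z_5=0
gen 5: Z_5=0, draws=[], offspring=[], Z_6=0

0


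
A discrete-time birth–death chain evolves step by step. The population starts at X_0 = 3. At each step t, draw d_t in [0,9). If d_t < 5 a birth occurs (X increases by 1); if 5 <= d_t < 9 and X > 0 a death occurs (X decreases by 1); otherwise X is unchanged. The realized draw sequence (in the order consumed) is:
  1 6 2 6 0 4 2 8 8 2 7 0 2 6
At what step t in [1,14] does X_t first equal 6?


7

t=0: X=3, d=1 → birth, X_1=4
t=1: X=4, d=6 → death, X_2=3
t=2: X=3, d=2 → birth, X_3=4
t=3: X=4, d=6 → death, X_4=3
t=4: X=3, d=0 → birth, X_5=4
t=5: X=4, d=4 → birth, X_6=5
t=6: X=5, d=2 → birth, X_7=6
t=7: X=6, d=8 → death, X_8=5
t=8: X=5, d=8 → death, X_9=4
t=9: X=4, d=2 → birth, X_10=5
t=10: X=5, d=7 → death, X_11=4
t=11: X=4, d=0 → birth, X_12=5
t=12: X=5, d=2 → birth, X_13=6
t=13: X=6, d=6 → death, X_14=5


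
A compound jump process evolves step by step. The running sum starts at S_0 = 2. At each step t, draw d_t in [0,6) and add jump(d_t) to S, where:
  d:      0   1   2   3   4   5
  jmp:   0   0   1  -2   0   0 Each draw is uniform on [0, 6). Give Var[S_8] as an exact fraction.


Outcome values over d=0..5: [0, 0, 1, -2, 0, 0]
Σy = -1, Σy² = 5, M = 6
μ = -1/6 = -1/6,  σ² = 5/6 − (-1/6)² = 29/36
Independent increments: Var[S_8] = 8·σ² = 8·(29/36) = 58/9

58/9


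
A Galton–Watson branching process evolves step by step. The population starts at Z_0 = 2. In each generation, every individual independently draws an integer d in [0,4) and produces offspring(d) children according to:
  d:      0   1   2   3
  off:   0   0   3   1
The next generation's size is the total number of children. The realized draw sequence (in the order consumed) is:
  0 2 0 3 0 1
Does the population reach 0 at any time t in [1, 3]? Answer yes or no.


gen 0: Z_0=2, draws=[0, 2], offspring=[0, 3], Z_1=3
gen 1: Z_1=3, draws=[0, 3, 0], offspring=[0, 1, 0], Z_2=1
gen 2: Z_2=1, draws=[1], offspring=[0], Z_3=0

yes


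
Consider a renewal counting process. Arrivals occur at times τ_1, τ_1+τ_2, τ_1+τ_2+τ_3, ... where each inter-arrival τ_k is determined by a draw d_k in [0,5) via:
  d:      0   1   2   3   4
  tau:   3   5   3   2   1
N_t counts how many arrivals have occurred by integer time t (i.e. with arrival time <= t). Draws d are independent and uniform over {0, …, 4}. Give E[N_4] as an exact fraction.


721/625

Inter-arrival values over d=0..4: [3, 5, 3, 2, 1]
Each d has probability 1/5, so the pmf of τ is: f(1) = 1/5, f(2) = 1/5, f(3) = 2/5, f(5) = 1/5
Renewal equation for m(n) = E[N_n]: condition on τ_1 = k (if k <= n, one arrival plus a fresh copy on the remaining n−k steps): m(n) = F(n) + Σ_{k<=n} f(k)·m(n−k), where F(n) = P(τ <= n) and m(0) = 0
m(1) = F(1) = 1/5
m(2) = F(2) + f(1)·m(1) = 2/5 + 1/5·1/5 = 11/25
m(3) = F(3) + f(1)·m(2) + f(2)·m(1) = 4/5 + 1/5·11/25 + 1/5·1/5 = 116/125
m(4) = F(4) + f(1)·m(3) + f(2)·m(2) + f(3)·m(1) = 4/5 + 1/5·116/125 + 1/5·11/25 + 2/5·1/5 = 721/625
E[N_4] = m(4) = 721/625


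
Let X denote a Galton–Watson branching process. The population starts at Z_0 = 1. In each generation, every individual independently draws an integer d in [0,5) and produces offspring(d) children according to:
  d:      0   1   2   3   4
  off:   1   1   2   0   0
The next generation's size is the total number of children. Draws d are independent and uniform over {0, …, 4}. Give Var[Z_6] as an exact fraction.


Outcome values over d=0..4: [1, 1, 2, 0, 0]
Σy = 4, Σy² = 6, M = 5
μ = 4/5 = 4/5,  σ² = 6/5 − (4/5)² = 14/25
V_0 = 0, E_0 = 1
V_1 = 14/25·E_0 + (4/5)²·V_0 = 14/25;  E_1 = 4/5
V_2 = 14/25·E_1 + (4/5)²·V_1 = 504/625;  E_2 = 16/25
V_3 = 14/25·E_2 + (4/5)²·V_2 = 13664/15625;  E_3 = 64/125
V_4 = 14/25·E_3 + (4/5)²·V_3 = 330624/390625;  E_4 = 256/625
V_5 = 14/25·E_4 + (4/5)²·V_4 = 7529984/9765625;  E_5 = 1024/3125
V_6 = 14/25·E_5 + (4/5)²·V_5 = 165279744/244140625;  E_6 = 4096/15625

165279744/244140625


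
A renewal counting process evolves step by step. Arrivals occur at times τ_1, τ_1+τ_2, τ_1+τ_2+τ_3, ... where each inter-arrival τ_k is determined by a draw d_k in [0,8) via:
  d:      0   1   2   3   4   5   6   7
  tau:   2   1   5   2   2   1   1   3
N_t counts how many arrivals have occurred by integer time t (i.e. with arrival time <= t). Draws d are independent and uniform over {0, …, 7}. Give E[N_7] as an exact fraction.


Inter-arrival values over d=0..7: [2, 1, 5, 2, 2, 1, 1, 3]
Each d has probability 1/8, so the pmf of τ is: f(1) = 3/8, f(2) = 3/8, f(3) = 1/8, f(5) = 1/8
Renewal equation for m(n) = E[N_n]: condition on τ_1 = k (if k <= n, one arrival plus a fresh copy on the remaining n−k steps): m(n) = F(n) + Σ_{k<=n} f(k)·m(n−k), where F(n) = P(τ <= n) and m(0) = 0
m(1) = F(1) = 3/8
m(2) = F(2) + f(1)·m(1) = 3/4 + 3/8·3/8 = 57/64
m(3) = F(3) + f(1)·m(2) + f(2)·m(1) = 7/8 + 3/8·57/64 + 3/8·3/8 = 691/512
m(4) = F(4) + f(1)·m(3) + f(2)·m(2) + f(3)·m(1) = 7/8 + 3/8·691/512 + 3/8·57/64 + 1/8·3/8 = 7217/4096
m(5) = F(5) + f(1)·m(4) + f(2)·m(3) + f(3)·m(2) = 1 + 3/8·7217/4096 + 3/8·691/512 + 1/8·57/64 = 74651/32768
m(6) = F(6) + f(1)·m(5) + f(2)·m(4) + f(3)·m(3) + f(5)·m(1) = 1 + 3/8·74651/32768 + 3/8·7217/4096 + 1/8·691/512 + 1/8·3/8 = 715817/262144
m(7) = F(7) + f(1)·m(6) + f(2)·m(5) + f(3)·m(4) + f(5)·m(2) = 1 + 3/8·715817/262144 + 3/8·74651/32768 + 1/8·7217/4096 + 1/8·57/64 = 6731587/2097152
E[N_7] = m(7) = 6731587/2097152

6731587/2097152


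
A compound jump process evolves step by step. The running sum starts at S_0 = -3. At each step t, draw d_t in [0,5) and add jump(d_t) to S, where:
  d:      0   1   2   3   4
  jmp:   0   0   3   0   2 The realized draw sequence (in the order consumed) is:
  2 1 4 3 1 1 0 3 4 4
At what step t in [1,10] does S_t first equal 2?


3

t=0: S=-3, d=2, jump=3, S_1=0
t=1: S=0, d=1, jump=0, S_2=0
t=2: S=0, d=4, jump=2, S_3=2
t=3: S=2, d=3, jump=0, S_4=2
t=4: S=2, d=1, jump=0, S_5=2
t=5: S=2, d=1, jump=0, S_6=2
t=6: S=2, d=0, jump=0, S_7=2
t=7: S=2, d=3, jump=0, S_8=2
t=8: S=2, d=4, jump=2, S_9=4
t=9: S=4, d=4, jump=2, S_10=6


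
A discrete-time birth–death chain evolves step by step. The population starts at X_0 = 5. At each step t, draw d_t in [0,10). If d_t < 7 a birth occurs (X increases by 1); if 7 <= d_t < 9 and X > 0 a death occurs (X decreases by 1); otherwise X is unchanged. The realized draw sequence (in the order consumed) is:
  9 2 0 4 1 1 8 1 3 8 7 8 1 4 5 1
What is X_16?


12

t=0: X=5, d=9 → hold, X_1=5
t=1: X=5, d=2 → birth, X_2=6
t=2: X=6, d=0 → birth, X_3=7
t=3: X=7, d=4 → birth, X_4=8
t=4: X=8, d=1 → birth, X_5=9
t=5: X=9, d=1 → birth, X_6=10
t=6: X=10, d=8 → death, X_7=9
t=7: X=9, d=1 → birth, X_8=10
t=8: X=10, d=3 → birth, X_9=11
t=9: X=11, d=8 → death, X_10=10
t=10: X=10, d=7 → death, X_11=9
t=11: X=9, d=8 → death, X_12=8
t=12: X=8, d=1 → birth, X_13=9
t=13: X=9, d=4 → birth, X_14=10
t=14: X=10, d=5 → birth, X_15=11
t=15: X=11, d=1 → birth, X_16=12


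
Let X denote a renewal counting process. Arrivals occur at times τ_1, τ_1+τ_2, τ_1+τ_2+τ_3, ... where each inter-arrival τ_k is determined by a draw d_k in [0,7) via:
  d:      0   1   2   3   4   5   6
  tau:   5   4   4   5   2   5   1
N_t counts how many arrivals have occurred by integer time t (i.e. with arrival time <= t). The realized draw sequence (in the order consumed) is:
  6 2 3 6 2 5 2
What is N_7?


2

draw d_1=6: τ_1=1, arrival time A_1=1
draw d_2=2: τ_2=4, arrival time A_2=5
draw d_3=3: τ_3=5, arrival time A_3=10
draw d_4=6: τ_4=1, arrival time A_4=11
draw d_5=2: τ_5=4, arrival time A_5=15
draw d_6=5: τ_6=5, arrival time A_6=20
draw d_7=2: τ_7=4, arrival time A_7=24
N_t over t=0..7: 0:0 1:1 2:1 3:1 4:1 5:2 6:2 7:2


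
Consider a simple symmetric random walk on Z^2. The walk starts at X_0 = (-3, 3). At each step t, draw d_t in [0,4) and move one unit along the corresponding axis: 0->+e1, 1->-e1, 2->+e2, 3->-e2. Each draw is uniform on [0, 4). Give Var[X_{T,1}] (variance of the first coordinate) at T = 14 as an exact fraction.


7

Outcome values over d=0..3: [1, -1, 0, 0]
Σy = 0, Σy² = 2, M = 4
μ = 0/4 = 0,  σ² = 2/4 − (0)² = 1/2
Independent increments: Var[X_14] = 14·σ² = 14·(1/2) = 7


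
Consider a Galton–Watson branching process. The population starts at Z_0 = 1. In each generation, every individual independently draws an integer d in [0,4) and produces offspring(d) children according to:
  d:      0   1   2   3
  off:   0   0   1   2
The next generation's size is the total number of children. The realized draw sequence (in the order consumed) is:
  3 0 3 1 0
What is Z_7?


gen 0: Z_0=1, draws=[3], offspring=[2], Z_1=2
gen 1: Z_1=2, draws=[0, 3], offspring=[0, 2], Z_2=2
gen 2: Z_2=2, draws=[1, 0], offspring=[0, 0], Z_3=0
gen 3: Z_3=0, draws=[], offspring=[], Z_4=0
gen 4: Z_4=0, draws=[], offspring=[], Z_5=0
gen 5: Z_5=0, draws=[], offspring=[], Z_6=0
gen 6: Z_6=0, draws=[], offspring=[], Z_7=0

0


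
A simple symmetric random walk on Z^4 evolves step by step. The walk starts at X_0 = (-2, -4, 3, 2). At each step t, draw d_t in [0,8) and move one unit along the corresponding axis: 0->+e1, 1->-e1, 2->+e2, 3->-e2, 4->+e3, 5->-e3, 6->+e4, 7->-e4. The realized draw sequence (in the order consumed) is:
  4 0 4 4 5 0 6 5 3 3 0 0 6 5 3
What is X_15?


t=0: X=(-2, -4, 3, 2), d=4 → +e3, X_1=(-2, -4, 4, 2)
t=1: X=(-2, -4, 4, 2), d=0 → +e1, X_2=(-1, -4, 4, 2)
t=2: X=(-1, -4, 4, 2), d=4 → +e3, X_3=(-1, -4, 5, 2)
t=3: X=(-1, -4, 5, 2), d=4 → +e3, X_4=(-1, -4, 6, 2)
t=4: X=(-1, -4, 6, 2), d=5 → -e3, X_5=(-1, -4, 5, 2)
t=5: X=(-1, -4, 5, 2), d=0 → +e1, X_6=(0, -4, 5, 2)
t=6: X=(0, -4, 5, 2), d=6 → +e4, X_7=(0, -4, 5, 3)
t=7: X=(0, -4, 5, 3), d=5 → -e3, X_8=(0, -4, 4, 3)
t=8: X=(0, -4, 4, 3), d=3 → -e2, X_9=(0, -5, 4, 3)
t=9: X=(0, -5, 4, 3), d=3 → -e2, X_10=(0, -6, 4, 3)
t=10: X=(0, -6, 4, 3), d=0 → +e1, X_11=(1, -6, 4, 3)
t=11: X=(1, -6, 4, 3), d=0 → +e1, X_12=(2, -6, 4, 3)
t=12: X=(2, -6, 4, 3), d=6 → +e4, X_13=(2, -6, 4, 4)
t=13: X=(2, -6, 4, 4), d=5 → -e3, X_14=(2, -6, 3, 4)
t=14: X=(2, -6, 3, 4), d=3 → -e2, X_15=(2, -7, 3, 4)

(2, -7, 3, 4)


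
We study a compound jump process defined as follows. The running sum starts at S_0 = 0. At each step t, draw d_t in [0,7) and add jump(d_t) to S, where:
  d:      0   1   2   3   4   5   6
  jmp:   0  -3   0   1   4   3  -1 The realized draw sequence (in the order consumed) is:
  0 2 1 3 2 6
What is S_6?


-3

t=0: S=0, d=0, jump=0, S_1=0
t=1: S=0, d=2, jump=0, S_2=0
t=2: S=0, d=1, jump=-3, S_3=-3
t=3: S=-3, d=3, jump=1, S_4=-2
t=4: S=-2, d=2, jump=0, S_5=-2
t=5: S=-2, d=6, jump=-1, S_6=-3


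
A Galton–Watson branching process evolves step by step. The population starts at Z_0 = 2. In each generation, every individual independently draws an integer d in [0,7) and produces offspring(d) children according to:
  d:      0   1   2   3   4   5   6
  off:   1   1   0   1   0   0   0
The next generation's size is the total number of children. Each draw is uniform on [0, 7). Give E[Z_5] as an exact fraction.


486/16807

Outcome values over d=0..6: [1, 1, 0, 1, 0, 0, 0]
Σy = 3, Σy² = 3, M = 7
μ = 3/7 = 3/7,  σ² = 3/7 − (3/7)² = 12/49
E[Z_0] = 2
E[Z_1] = 3/7·E[Z_0] = 6/7
E[Z_2] = 3/7·E[Z_1] = 18/49
E[Z_3] = 3/7·E[Z_2] = 54/343
E[Z_4] = 3/7·E[Z_3] = 162/2401
E[Z_5] = 3/7·E[Z_4] = 486/16807


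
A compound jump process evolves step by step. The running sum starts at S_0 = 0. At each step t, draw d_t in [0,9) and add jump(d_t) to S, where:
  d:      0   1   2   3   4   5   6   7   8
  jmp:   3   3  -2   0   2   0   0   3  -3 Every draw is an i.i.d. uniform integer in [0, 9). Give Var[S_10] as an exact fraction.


Outcome values over d=0..8: [3, 3, -2, 0, 2, 0, 0, 3, -3]
Σy = 6, Σy² = 44, M = 9
μ = 6/9 = 2/3,  σ² = 44/9 − (2/3)² = 40/9
Independent increments: Var[S_10] = 10·σ² = 10·(40/9) = 400/9

400/9


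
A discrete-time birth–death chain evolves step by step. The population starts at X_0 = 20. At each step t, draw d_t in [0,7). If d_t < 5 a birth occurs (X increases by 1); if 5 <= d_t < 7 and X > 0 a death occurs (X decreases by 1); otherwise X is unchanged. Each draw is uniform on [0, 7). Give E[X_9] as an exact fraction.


X can drop by at most 1 per step and X_0 = 20 > T = 9, so X_t >= 20 − t >= 11 > 0 for every t <= 9: the floor at 0 (the 'and X > 0' condition) never binds. Hence X_9 = X_0 + Σ_{t<9} Y_t with i.i.d. increments Y_t = y(d_t) ∈ {+1, −1, 0}.
Outcome values over d=0..6: [1, 1, 1, 1, 1, -1, -1]
Σy = 3, Σy² = 7, M = 7
μ = 3/7 = 3/7,  σ² = 7/7 − (3/7)² = 40/49
E[X_9] = 20 + 9·(3/7) = 167/7

167/7


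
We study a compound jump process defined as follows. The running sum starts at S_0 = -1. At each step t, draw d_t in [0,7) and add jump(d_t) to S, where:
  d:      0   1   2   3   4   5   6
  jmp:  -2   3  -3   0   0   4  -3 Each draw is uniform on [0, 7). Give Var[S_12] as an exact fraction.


3936/49

Outcome values over d=0..6: [-2, 3, -3, 0, 0, 4, -3]
Σy = -1, Σy² = 47, M = 7
μ = -1/7 = -1/7,  σ² = 47/7 − (-1/7)² = 328/49
Independent increments: Var[S_12] = 12·σ² = 12·(328/49) = 3936/49


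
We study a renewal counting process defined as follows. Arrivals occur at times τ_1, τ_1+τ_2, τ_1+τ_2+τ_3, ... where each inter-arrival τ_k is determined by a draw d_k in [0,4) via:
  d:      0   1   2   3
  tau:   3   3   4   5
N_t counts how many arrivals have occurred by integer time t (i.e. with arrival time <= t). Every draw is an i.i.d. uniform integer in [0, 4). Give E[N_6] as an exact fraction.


Inter-arrival values over d=0..3: [3, 3, 4, 5]
Each d has probability 1/4, so the pmf of τ is: f(3) = 1/2, f(4) = 1/4, f(5) = 1/4
Renewal equation for m(n) = E[N_n]: condition on τ_1 = k (if k <= n, one arrival plus a fresh copy on the remaining n−k steps): m(n) = F(n) + Σ_{k<=n} f(k)·m(n−k), where F(n) = P(τ <= n) and m(0) = 0
m(1) = F(1) = 0
m(2) = F(2) = 0
m(3) = F(3) = 1/2
m(4) = F(4) = 3/4
m(5) = F(5) = 1
m(6) = F(6) + f(3)·m(3) = 1 + 1/2·1/2 = 5/4
E[N_6] = m(6) = 5/4

5/4


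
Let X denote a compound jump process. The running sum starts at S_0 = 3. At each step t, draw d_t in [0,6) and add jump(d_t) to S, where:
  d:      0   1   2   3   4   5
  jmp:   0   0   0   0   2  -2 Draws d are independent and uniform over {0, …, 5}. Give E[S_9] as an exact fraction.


3

Outcome values over d=0..5: [0, 0, 0, 0, 2, -2]
Σy = 0, Σy² = 8, M = 6
μ = 0/6 = 0,  σ² = 8/6 − (0)² = 4/3
E[S_9] = 3 + 9·(0) = 3


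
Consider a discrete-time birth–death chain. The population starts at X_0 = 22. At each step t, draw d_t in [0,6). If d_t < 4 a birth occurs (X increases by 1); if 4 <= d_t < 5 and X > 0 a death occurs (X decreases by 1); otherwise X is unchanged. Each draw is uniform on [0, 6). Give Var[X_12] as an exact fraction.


X can drop by at most 1 per step and X_0 = 22 > T = 12, so X_t >= 22 − t >= 10 > 0 for every t <= 12: the floor at 0 (the 'and X > 0' condition) never binds. Hence X_12 = X_0 + Σ_{t<12} Y_t with i.i.d. increments Y_t = y(d_t) ∈ {+1, −1, 0}.
Outcome values over d=0..5: [1, 1, 1, 1, -1, 0]
Σy = 3, Σy² = 5, M = 6
μ = 3/6 = 1/2,  σ² = 5/6 − (1/2)² = 7/12
Independent increments: Var[X_12] = 12·σ² = 12·(7/12) = 7

7


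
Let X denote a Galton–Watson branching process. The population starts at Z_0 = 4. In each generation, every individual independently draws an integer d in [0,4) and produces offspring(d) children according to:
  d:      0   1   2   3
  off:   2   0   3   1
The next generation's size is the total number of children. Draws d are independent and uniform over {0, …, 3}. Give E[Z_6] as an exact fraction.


Outcome values over d=0..3: [2, 0, 3, 1]
Σy = 6, Σy² = 14, M = 4
μ = 6/4 = 3/2,  σ² = 14/4 − (3/2)² = 5/4
E[Z_0] = 4
E[Z_1] = 3/2·E[Z_0] = 6
E[Z_2] = 3/2·E[Z_1] = 9
E[Z_3] = 3/2·E[Z_2] = 27/2
E[Z_4] = 3/2·E[Z_3] = 81/4
E[Z_5] = 3/2·E[Z_4] = 243/8
E[Z_6] = 3/2·E[Z_5] = 729/16

729/16


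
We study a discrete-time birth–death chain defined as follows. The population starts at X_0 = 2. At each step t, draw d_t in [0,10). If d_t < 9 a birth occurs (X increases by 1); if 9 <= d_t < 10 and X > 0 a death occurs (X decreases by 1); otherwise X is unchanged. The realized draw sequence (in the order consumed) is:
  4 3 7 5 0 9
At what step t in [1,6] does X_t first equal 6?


t=0: X=2, d=4 → birth, X_1=3
t=1: X=3, d=3 → birth, X_2=4
t=2: X=4, d=7 → birth, X_3=5
t=3: X=5, d=5 → birth, X_4=6
t=4: X=6, d=0 → birth, X_5=7
t=5: X=7, d=9 → death, X_6=6

4


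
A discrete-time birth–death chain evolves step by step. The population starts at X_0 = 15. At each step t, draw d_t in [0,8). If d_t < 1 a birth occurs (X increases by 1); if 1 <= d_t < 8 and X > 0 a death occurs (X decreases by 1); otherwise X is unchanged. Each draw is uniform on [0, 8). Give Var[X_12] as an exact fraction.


21/4

X can drop by at most 1 per step and X_0 = 15 > T = 12, so X_t >= 15 − t >= 3 > 0 for every t <= 12: the floor at 0 (the 'and X > 0' condition) never binds. Hence X_12 = X_0 + Σ_{t<12} Y_t with i.i.d. increments Y_t = y(d_t) ∈ {+1, −1, 0}.
Outcome values over d=0..7: [1, -1, -1, -1, -1, -1, -1, -1]
Σy = -6, Σy² = 8, M = 8
μ = -6/8 = -3/4,  σ² = 8/8 − (-3/4)² = 7/16
Independent increments: Var[X_12] = 12·σ² = 12·(7/16) = 21/4


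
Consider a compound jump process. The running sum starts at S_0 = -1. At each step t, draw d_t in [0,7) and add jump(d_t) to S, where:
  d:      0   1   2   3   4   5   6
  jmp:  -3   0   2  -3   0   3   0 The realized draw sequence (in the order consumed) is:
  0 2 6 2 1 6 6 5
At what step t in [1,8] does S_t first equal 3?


t=0: S=-1, d=0, jump=-3, S_1=-4
t=1: S=-4, d=2, jump=2, S_2=-2
t=2: S=-2, d=6, jump=0, S_3=-2
t=3: S=-2, d=2, jump=2, S_4=0
t=4: S=0, d=1, jump=0, S_5=0
t=5: S=0, d=6, jump=0, S_6=0
t=6: S=0, d=6, jump=0, S_7=0
t=7: S=0, d=5, jump=3, S_8=3

8


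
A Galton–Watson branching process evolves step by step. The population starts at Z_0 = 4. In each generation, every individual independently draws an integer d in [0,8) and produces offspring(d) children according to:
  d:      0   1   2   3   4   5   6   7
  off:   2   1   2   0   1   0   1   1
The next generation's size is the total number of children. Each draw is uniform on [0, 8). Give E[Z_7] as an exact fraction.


4

Outcome values over d=0..7: [2, 1, 2, 0, 1, 0, 1, 1]
Σy = 8, Σy² = 12, M = 8
μ = 8/8 = 1,  σ² = 12/8 − (1)² = 1/2
E[Z_0] = 4
E[Z_1] = 1·E[Z_0] = 4
E[Z_2] = 1·E[Z_1] = 4
E[Z_3] = 1·E[Z_2] = 4
E[Z_4] = 1·E[Z_3] = 4
E[Z_5] = 1·E[Z_4] = 4
E[Z_6] = 1·E[Z_5] = 4
E[Z_7] = 1·E[Z_6] = 4


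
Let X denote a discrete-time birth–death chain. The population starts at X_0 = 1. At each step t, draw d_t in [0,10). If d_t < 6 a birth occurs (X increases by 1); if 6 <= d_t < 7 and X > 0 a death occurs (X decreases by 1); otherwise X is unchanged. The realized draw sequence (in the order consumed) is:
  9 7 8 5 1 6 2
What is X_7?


t=0: X=1, d=9 → hold, X_1=1
t=1: X=1, d=7 → hold, X_2=1
t=2: X=1, d=8 → hold, X_3=1
t=3: X=1, d=5 → birth, X_4=2
t=4: X=2, d=1 → birth, X_5=3
t=5: X=3, d=6 → death, X_6=2
t=6: X=2, d=2 → birth, X_7=3

3


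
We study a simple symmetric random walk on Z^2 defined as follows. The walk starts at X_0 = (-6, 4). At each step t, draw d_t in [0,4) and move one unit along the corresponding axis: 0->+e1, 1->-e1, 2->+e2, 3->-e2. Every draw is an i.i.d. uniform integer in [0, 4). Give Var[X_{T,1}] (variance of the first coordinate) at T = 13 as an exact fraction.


13/2

Outcome values over d=0..3: [1, -1, 0, 0]
Σy = 0, Σy² = 2, M = 4
μ = 0/4 = 0,  σ² = 2/4 − (0)² = 1/2
Independent increments: Var[X_13] = 13·σ² = 13·(1/2) = 13/2


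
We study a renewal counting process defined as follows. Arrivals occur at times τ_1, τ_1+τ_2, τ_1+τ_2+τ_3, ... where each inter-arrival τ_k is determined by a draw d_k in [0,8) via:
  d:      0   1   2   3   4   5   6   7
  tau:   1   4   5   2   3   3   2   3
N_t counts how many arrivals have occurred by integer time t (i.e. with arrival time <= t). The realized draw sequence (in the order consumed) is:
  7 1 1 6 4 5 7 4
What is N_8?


2

draw d_1=7: τ_1=3, arrival time A_1=3
draw d_2=1: τ_2=4, arrival time A_2=7
draw d_3=1: τ_3=4, arrival time A_3=11
draw d_4=6: τ_4=2, arrival time A_4=13
draw d_5=4: τ_5=3, arrival time A_5=16
draw d_6=5: τ_6=3, arrival time A_6=19
draw d_7=7: τ_7=3, arrival time A_7=22
draw d_8=4: τ_8=3, arrival time A_8=25
N_t over t=0..8: 0:0 1:0 2:0 3:1 4:1 5:1 6:1 7:2 8:2


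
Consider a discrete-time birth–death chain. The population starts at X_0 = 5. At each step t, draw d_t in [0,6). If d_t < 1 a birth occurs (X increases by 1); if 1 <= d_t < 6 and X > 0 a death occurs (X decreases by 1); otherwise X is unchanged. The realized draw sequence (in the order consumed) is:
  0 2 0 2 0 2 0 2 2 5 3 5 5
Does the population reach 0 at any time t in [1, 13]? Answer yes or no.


t=0: X=5, d=0 → birth, X_1=6
t=1: X=6, d=2 → death, X_2=5
t=2: X=5, d=0 → birth, X_3=6
t=3: X=6, d=2 → death, X_4=5
t=4: X=5, d=0 → birth, X_5=6
t=5: X=6, d=2 → death, X_6=5
t=6: X=5, d=0 → birth, X_7=6
t=7: X=6, d=2 → death, X_8=5
t=8: X=5, d=2 → death, X_9=4
t=9: X=4, d=5 → death, X_10=3
t=10: X=3, d=3 → death, X_11=2
t=11: X=2, d=5 → death, X_12=1
t=12: X=1, d=5 → death, X_13=0

yes


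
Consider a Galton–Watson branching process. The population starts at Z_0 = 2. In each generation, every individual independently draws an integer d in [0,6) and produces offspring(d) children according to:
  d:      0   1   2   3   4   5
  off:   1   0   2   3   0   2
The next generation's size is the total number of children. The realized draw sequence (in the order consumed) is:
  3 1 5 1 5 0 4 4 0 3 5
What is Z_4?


5

gen 0: Z_0=2, draws=[3, 1], offspring=[3, 0], Z_1=3
gen 1: Z_1=3, draws=[5, 1, 5], offspring=[2, 0, 2], Z_2=4
gen 2: Z_2=4, draws=[0, 4, 4, 0], offspring=[1, 0, 0, 1], Z_3=2
gen 3: Z_3=2, draws=[3, 5], offspring=[3, 2], Z_4=5


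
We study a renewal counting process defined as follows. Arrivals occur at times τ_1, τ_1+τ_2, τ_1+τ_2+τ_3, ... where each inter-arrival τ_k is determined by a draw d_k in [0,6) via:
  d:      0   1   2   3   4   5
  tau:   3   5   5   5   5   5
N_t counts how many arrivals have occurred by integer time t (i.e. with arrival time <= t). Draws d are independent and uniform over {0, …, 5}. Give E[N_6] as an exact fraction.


Inter-arrival values over d=0..5: [3, 5, 5, 5, 5, 5]
Each d has probability 1/6, so the pmf of τ is: f(3) = 1/6, f(5) = 5/6
Renewal equation for m(n) = E[N_n]: condition on τ_1 = k (if k <= n, one arrival plus a fresh copy on the remaining n−k steps): m(n) = F(n) + Σ_{k<=n} f(k)·m(n−k), where F(n) = P(τ <= n) and m(0) = 0
m(1) = F(1) = 0
m(2) = F(2) = 0
m(3) = F(3) = 1/6
m(4) = F(4) = 1/6
m(5) = F(5) = 1
m(6) = F(6) + f(3)·m(3) = 1 + 1/6·1/6 = 37/36
E[N_6] = m(6) = 37/36

37/36


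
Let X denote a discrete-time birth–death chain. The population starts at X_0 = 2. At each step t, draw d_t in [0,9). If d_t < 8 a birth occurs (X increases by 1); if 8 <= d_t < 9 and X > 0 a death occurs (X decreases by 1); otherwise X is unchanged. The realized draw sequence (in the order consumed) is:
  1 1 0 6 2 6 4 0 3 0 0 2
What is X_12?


t=0: X=2, d=1 → birth, X_1=3
t=1: X=3, d=1 → birth, X_2=4
t=2: X=4, d=0 → birth, X_3=5
t=3: X=5, d=6 → birth, X_4=6
t=4: X=6, d=2 → birth, X_5=7
t=5: X=7, d=6 → birth, X_6=8
t=6: X=8, d=4 → birth, X_7=9
t=7: X=9, d=0 → birth, X_8=10
t=8: X=10, d=3 → birth, X_9=11
t=9: X=11, d=0 → birth, X_10=12
t=10: X=12, d=0 → birth, X_11=13
t=11: X=13, d=2 → birth, X_12=14

14


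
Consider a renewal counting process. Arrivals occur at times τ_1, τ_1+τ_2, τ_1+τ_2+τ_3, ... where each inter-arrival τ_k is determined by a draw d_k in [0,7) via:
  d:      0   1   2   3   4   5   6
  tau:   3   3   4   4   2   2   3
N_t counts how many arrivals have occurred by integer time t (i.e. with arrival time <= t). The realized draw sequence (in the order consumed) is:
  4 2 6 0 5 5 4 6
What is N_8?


draw d_1=4: τ_1=2, arrival time A_1=2
draw d_2=2: τ_2=4, arrival time A_2=6
draw d_3=6: τ_3=3, arrival time A_3=9
draw d_4=0: τ_4=3, arrival time A_4=12
draw d_5=5: τ_5=2, arrival time A_5=14
draw d_6=5: τ_6=2, arrival time A_6=16
draw d_7=4: τ_7=2, arrival time A_7=18
draw d_8=6: τ_8=3, arrival time A_8=21
N_t over t=0..8: 0:0 1:0 2:1 3:1 4:1 5:1 6:2 7:2 8:2

2


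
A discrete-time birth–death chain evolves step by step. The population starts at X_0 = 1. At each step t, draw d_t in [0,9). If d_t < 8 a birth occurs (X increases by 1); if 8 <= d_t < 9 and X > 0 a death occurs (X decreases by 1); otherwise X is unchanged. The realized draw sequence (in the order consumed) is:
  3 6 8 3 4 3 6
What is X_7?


6

t=0: X=1, d=3 → birth, X_1=2
t=1: X=2, d=6 → birth, X_2=3
t=2: X=3, d=8 → death, X_3=2
t=3: X=2, d=3 → birth, X_4=3
t=4: X=3, d=4 → birth, X_5=4
t=5: X=4, d=3 → birth, X_6=5
t=6: X=5, d=6 → birth, X_7=6


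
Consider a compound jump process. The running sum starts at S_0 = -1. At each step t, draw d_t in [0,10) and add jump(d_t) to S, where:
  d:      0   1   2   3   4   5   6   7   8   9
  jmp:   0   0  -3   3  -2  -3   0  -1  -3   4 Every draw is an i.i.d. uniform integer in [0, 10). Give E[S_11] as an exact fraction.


Outcome values over d=0..9: [0, 0, -3, 3, -2, -3, 0, -1, -3, 4]
Σy = -5, Σy² = 57, M = 10
μ = -5/10 = -1/2,  σ² = 57/10 − (-1/2)² = 109/20
E[S_11] = -1 + 11·(-1/2) = -13/2

-13/2


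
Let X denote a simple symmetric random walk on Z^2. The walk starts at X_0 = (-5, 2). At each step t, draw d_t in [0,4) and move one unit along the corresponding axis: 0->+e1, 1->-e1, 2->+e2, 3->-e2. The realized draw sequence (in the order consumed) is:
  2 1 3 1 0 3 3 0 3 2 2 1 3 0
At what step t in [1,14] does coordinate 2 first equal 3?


1

t=0: X=(-5, 2), d=2 → +e2, X_1=(-5, 3)
t=1: X=(-5, 3), d=1 → -e1, X_2=(-6, 3)
t=2: X=(-6, 3), d=3 → -e2, X_3=(-6, 2)
t=3: X=(-6, 2), d=1 → -e1, X_4=(-7, 2)
t=4: X=(-7, 2), d=0 → +e1, X_5=(-6, 2)
t=5: X=(-6, 2), d=3 → -e2, X_6=(-6, 1)
t=6: X=(-6, 1), d=3 → -e2, X_7=(-6, 0)
t=7: X=(-6, 0), d=0 → +e1, X_8=(-5, 0)
t=8: X=(-5, 0), d=3 → -e2, X_9=(-5, -1)
t=9: X=(-5, -1), d=2 → +e2, X_10=(-5, 0)
t=10: X=(-5, 0), d=2 → +e2, X_11=(-5, 1)
t=11: X=(-5, 1), d=1 → -e1, X_12=(-6, 1)
t=12: X=(-6, 1), d=3 → -e2, X_13=(-6, 0)
t=13: X=(-6, 0), d=0 → +e1, X_14=(-5, 0)


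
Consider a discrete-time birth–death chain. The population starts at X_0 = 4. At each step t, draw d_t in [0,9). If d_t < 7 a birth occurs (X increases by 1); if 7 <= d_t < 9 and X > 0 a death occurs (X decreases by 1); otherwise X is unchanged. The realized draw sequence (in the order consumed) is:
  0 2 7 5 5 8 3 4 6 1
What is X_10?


10

t=0: X=4, d=0 → birth, X_1=5
t=1: X=5, d=2 → birth, X_2=6
t=2: X=6, d=7 → death, X_3=5
t=3: X=5, d=5 → birth, X_4=6
t=4: X=6, d=5 → birth, X_5=7
t=5: X=7, d=8 → death, X_6=6
t=6: X=6, d=3 → birth, X_7=7
t=7: X=7, d=4 → birth, X_8=8
t=8: X=8, d=6 → birth, X_9=9
t=9: X=9, d=1 → birth, X_10=10


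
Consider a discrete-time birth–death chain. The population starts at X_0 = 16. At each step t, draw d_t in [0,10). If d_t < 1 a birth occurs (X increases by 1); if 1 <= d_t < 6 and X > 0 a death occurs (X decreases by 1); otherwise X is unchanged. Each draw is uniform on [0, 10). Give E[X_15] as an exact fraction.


X can drop by at most 1 per step and X_0 = 16 > T = 15, so X_t >= 16 − t >= 1 > 0 for every t <= 15: the floor at 0 (the 'and X > 0' condition) never binds. Hence X_15 = X_0 + Σ_{t<15} Y_t with i.i.d. increments Y_t = y(d_t) ∈ {+1, −1, 0}.
Outcome values over d=0..9: [1, -1, -1, -1, -1, -1, 0, 0, 0, 0]
Σy = -4, Σy² = 6, M = 10
μ = -4/10 = -2/5,  σ² = 6/10 − (-2/5)² = 11/25
E[X_15] = 16 + 15·(-2/5) = 10

10


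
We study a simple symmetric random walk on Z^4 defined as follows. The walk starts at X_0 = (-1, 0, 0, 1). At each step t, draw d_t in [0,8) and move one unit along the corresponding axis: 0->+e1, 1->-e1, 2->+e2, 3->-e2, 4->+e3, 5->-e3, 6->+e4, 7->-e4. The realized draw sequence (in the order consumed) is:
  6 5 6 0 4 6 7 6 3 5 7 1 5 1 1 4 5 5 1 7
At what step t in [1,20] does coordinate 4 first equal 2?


t=0: X=(-1, 0, 0, 1), d=6 → +e4, X_1=(-1, 0, 0, 2)
t=1: X=(-1, 0, 0, 2), d=5 → -e3, X_2=(-1, 0, -1, 2)
t=2: X=(-1, 0, -1, 2), d=6 → +e4, X_3=(-1, 0, -1, 3)
t=3: X=(-1, 0, -1, 3), d=0 → +e1, X_4=(0, 0, -1, 3)
t=4: X=(0, 0, -1, 3), d=4 → +e3, X_5=(0, 0, 0, 3)
t=5: X=(0, 0, 0, 3), d=6 → +e4, X_6=(0, 0, 0, 4)
t=6: X=(0, 0, 0, 4), d=7 → -e4, X_7=(0, 0, 0, 3)
t=7: X=(0, 0, 0, 3), d=6 → +e4, X_8=(0, 0, 0, 4)
t=8: X=(0, 0, 0, 4), d=3 → -e2, X_9=(0, -1, 0, 4)
t=9: X=(0, -1, 0, 4), d=5 → -e3, X_10=(0, -1, -1, 4)
t=10: X=(0, -1, -1, 4), d=7 → -e4, X_11=(0, -1, -1, 3)
t=11: X=(0, -1, -1, 3), d=1 → -e1, X_12=(-1, -1, -1, 3)
t=12: X=(-1, -1, -1, 3), d=5 → -e3, X_13=(-1, -1, -2, 3)
t=13: X=(-1, -1, -2, 3), d=1 → -e1, X_14=(-2, -1, -2, 3)
t=14: X=(-2, -1, -2, 3), d=1 → -e1, X_15=(-3, -1, -2, 3)
t=15: X=(-3, -1, -2, 3), d=4 → +e3, X_16=(-3, -1, -1, 3)
t=16: X=(-3, -1, -1, 3), d=5 → -e3, X_17=(-3, -1, -2, 3)
t=17: X=(-3, -1, -2, 3), d=5 → -e3, X_18=(-3, -1, -3, 3)
t=18: X=(-3, -1, -3, 3), d=1 → -e1, X_19=(-4, -1, -3, 3)
t=19: X=(-4, -1, -3, 3), d=7 → -e4, X_20=(-4, -1, -3, 2)

1


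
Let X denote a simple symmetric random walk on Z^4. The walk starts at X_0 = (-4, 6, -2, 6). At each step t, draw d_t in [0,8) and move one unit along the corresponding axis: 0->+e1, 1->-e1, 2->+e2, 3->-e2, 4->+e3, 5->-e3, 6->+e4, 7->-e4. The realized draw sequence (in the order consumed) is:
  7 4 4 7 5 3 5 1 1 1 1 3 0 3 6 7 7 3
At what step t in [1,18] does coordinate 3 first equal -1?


2

t=0: X=(-4, 6, -2, 6), d=7 → -e4, X_1=(-4, 6, -2, 5)
t=1: X=(-4, 6, -2, 5), d=4 → +e3, X_2=(-4, 6, -1, 5)
t=2: X=(-4, 6, -1, 5), d=4 → +e3, X_3=(-4, 6, 0, 5)
t=3: X=(-4, 6, 0, 5), d=7 → -e4, X_4=(-4, 6, 0, 4)
t=4: X=(-4, 6, 0, 4), d=5 → -e3, X_5=(-4, 6, -1, 4)
t=5: X=(-4, 6, -1, 4), d=3 → -e2, X_6=(-4, 5, -1, 4)
t=6: X=(-4, 5, -1, 4), d=5 → -e3, X_7=(-4, 5, -2, 4)
t=7: X=(-4, 5, -2, 4), d=1 → -e1, X_8=(-5, 5, -2, 4)
t=8: X=(-5, 5, -2, 4), d=1 → -e1, X_9=(-6, 5, -2, 4)
t=9: X=(-6, 5, -2, 4), d=1 → -e1, X_10=(-7, 5, -2, 4)
t=10: X=(-7, 5, -2, 4), d=1 → -e1, X_11=(-8, 5, -2, 4)
t=11: X=(-8, 5, -2, 4), d=3 → -e2, X_12=(-8, 4, -2, 4)
t=12: X=(-8, 4, -2, 4), d=0 → +e1, X_13=(-7, 4, -2, 4)
t=13: X=(-7, 4, -2, 4), d=3 → -e2, X_14=(-7, 3, -2, 4)
t=14: X=(-7, 3, -2, 4), d=6 → +e4, X_15=(-7, 3, -2, 5)
t=15: X=(-7, 3, -2, 5), d=7 → -e4, X_16=(-7, 3, -2, 4)
t=16: X=(-7, 3, -2, 4), d=7 → -e4, X_17=(-7, 3, -2, 3)
t=17: X=(-7, 3, -2, 3), d=3 → -e2, X_18=(-7, 2, -2, 3)


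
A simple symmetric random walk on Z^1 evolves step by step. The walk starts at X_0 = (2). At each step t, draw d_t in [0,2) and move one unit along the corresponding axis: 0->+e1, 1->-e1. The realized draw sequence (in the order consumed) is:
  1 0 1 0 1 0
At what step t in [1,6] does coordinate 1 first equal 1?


1

t=0: X=(2), d=1 → -e1, X_1=(1)
t=1: X=(1), d=0 → +e1, X_2=(2)
t=2: X=(2), d=1 → -e1, X_3=(1)
t=3: X=(1), d=0 → +e1, X_4=(2)
t=4: X=(2), d=1 → -e1, X_5=(1)
t=5: X=(1), d=0 → +e1, X_6=(2)


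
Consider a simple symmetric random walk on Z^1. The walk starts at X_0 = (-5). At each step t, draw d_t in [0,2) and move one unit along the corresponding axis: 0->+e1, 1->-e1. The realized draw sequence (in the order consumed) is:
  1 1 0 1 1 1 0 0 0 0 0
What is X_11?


t=0: X=(-5), d=1 → -e1, X_1=(-6)
t=1: X=(-6), d=1 → -e1, X_2=(-7)
t=2: X=(-7), d=0 → +e1, X_3=(-6)
t=3: X=(-6), d=1 → -e1, X_4=(-7)
t=4: X=(-7), d=1 → -e1, X_5=(-8)
t=5: X=(-8), d=1 → -e1, X_6=(-9)
t=6: X=(-9), d=0 → +e1, X_7=(-8)
t=7: X=(-8), d=0 → +e1, X_8=(-7)
t=8: X=(-7), d=0 → +e1, X_9=(-6)
t=9: X=(-6), d=0 → +e1, X_10=(-5)
t=10: X=(-5), d=0 → +e1, X_11=(-4)

(-4)


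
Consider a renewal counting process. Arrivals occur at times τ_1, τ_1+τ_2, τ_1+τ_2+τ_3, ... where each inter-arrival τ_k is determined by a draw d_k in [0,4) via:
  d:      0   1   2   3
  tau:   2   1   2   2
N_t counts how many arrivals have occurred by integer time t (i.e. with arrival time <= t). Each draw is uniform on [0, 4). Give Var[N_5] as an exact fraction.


Inter-arrival values over d=0..3: [2, 1, 2, 2]
Each d has probability 1/4, so the pmf of τ is: f(1) = 1/4, f(2) = 3/4
Let p_n(j) = P(N_n = j), with p_0 = [1]. Condition on τ_1: p_n(0) = P(τ > n), and for j >= 1, p_n(j) = Σ_{k<=n} f(k)·p_{n−k}(j−1)
p_1 = [3/4, 1/4]  (j = 0..1)
p_2 = [0, 15/16, 1/16]  (j = 0..2)
p_3 = [0, 9/16, 27/64, 1/64]  (j = 0..3)
p_4 = [0, 0, 27/32, 39/256, 1/256]  (j = 0..4)
p_5 = [0, 0, 27/64, 135/256, 51/1024, 1/1024]  (j = 0..5)
E[N_5] = Σ j·p_5(j) = 2693/1024;  E[N_5²] = Σ j²·p_5(j) = 7429/1024
Var[N_5] = 7429/1024 − (2693/1024)² = 355047/1048576

355047/1048576


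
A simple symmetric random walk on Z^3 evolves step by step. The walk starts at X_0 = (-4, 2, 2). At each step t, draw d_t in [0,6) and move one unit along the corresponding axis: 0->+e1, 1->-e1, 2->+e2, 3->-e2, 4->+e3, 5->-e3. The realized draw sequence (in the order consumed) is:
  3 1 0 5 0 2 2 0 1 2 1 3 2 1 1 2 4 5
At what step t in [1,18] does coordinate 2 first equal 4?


t=0: X=(-4, 2, 2), d=3 → -e2, X_1=(-4, 1, 2)
t=1: X=(-4, 1, 2), d=1 → -e1, X_2=(-5, 1, 2)
t=2: X=(-5, 1, 2), d=0 → +e1, X_3=(-4, 1, 2)
t=3: X=(-4, 1, 2), d=5 → -e3, X_4=(-4, 1, 1)
t=4: X=(-4, 1, 1), d=0 → +e1, X_5=(-3, 1, 1)
t=5: X=(-3, 1, 1), d=2 → +e2, X_6=(-3, 2, 1)
t=6: X=(-3, 2, 1), d=2 → +e2, X_7=(-3, 3, 1)
t=7: X=(-3, 3, 1), d=0 → +e1, X_8=(-2, 3, 1)
t=8: X=(-2, 3, 1), d=1 → -e1, X_9=(-3, 3, 1)
t=9: X=(-3, 3, 1), d=2 → +e2, X_10=(-3, 4, 1)
t=10: X=(-3, 4, 1), d=1 → -e1, X_11=(-4, 4, 1)
t=11: X=(-4, 4, 1), d=3 → -e2, X_12=(-4, 3, 1)
t=12: X=(-4, 3, 1), d=2 → +e2, X_13=(-4, 4, 1)
t=13: X=(-4, 4, 1), d=1 → -e1, X_14=(-5, 4, 1)
t=14: X=(-5, 4, 1), d=1 → -e1, X_15=(-6, 4, 1)
t=15: X=(-6, 4, 1), d=2 → +e2, X_16=(-6, 5, 1)
t=16: X=(-6, 5, 1), d=4 → +e3, X_17=(-6, 5, 2)
t=17: X=(-6, 5, 2), d=5 → -e3, X_18=(-6, 5, 1)

10


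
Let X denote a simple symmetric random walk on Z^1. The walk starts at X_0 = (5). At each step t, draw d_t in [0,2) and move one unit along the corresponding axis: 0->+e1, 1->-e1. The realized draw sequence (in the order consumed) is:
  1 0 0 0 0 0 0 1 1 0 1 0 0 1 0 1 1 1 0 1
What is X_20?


(7)

t=0: X=(5), d=1 → -e1, X_1=(4)
t=1: X=(4), d=0 → +e1, X_2=(5)
t=2: X=(5), d=0 → +e1, X_3=(6)
t=3: X=(6), d=0 → +e1, X_4=(7)
t=4: X=(7), d=0 → +e1, X_5=(8)
t=5: X=(8), d=0 → +e1, X_6=(9)
t=6: X=(9), d=0 → +e1, X_7=(10)
t=7: X=(10), d=1 → -e1, X_8=(9)
t=8: X=(9), d=1 → -e1, X_9=(8)
t=9: X=(8), d=0 → +e1, X_10=(9)
t=10: X=(9), d=1 → -e1, X_11=(8)
t=11: X=(8), d=0 → +e1, X_12=(9)
t=12: X=(9), d=0 → +e1, X_13=(10)
t=13: X=(10), d=1 → -e1, X_14=(9)
t=14: X=(9), d=0 → +e1, X_15=(10)
t=15: X=(10), d=1 → -e1, X_16=(9)
t=16: X=(9), d=1 → -e1, X_17=(8)
t=17: X=(8), d=1 → -e1, X_18=(7)
t=18: X=(7), d=0 → +e1, X_19=(8)
t=19: X=(8), d=1 → -e1, X_20=(7)


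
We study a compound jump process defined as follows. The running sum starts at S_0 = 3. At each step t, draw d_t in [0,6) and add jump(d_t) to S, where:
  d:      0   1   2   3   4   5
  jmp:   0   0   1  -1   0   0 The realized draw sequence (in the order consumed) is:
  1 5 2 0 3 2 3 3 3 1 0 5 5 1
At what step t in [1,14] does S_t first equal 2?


8

t=0: S=3, d=1, jump=0, S_1=3
t=1: S=3, d=5, jump=0, S_2=3
t=2: S=3, d=2, jump=1, S_3=4
t=3: S=4, d=0, jump=0, S_4=4
t=4: S=4, d=3, jump=-1, S_5=3
t=5: S=3, d=2, jump=1, S_6=4
t=6: S=4, d=3, jump=-1, S_7=3
t=7: S=3, d=3, jump=-1, S_8=2
t=8: S=2, d=3, jump=-1, S_9=1
t=9: S=1, d=1, jump=0, S_10=1
t=10: S=1, d=0, jump=0, S_11=1
t=11: S=1, d=5, jump=0, S_12=1
t=12: S=1, d=5, jump=0, S_13=1
t=13: S=1, d=1, jump=0, S_14=1


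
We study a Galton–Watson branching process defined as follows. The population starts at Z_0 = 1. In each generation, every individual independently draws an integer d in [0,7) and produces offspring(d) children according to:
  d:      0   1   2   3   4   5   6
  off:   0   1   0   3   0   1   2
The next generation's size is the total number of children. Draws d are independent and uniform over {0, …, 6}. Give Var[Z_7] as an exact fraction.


8

Outcome values over d=0..6: [0, 1, 0, 3, 0, 1, 2]
Σy = 7, Σy² = 15, M = 7
μ = 7/7 = 1,  σ² = 15/7 − (1)² = 8/7
V_0 = 0, E_0 = 1
V_1 = 8/7·E_0 + (1)²·V_0 = 8/7;  E_1 = 1
V_2 = 8/7·E_1 + (1)²·V_1 = 16/7;  E_2 = 1
V_3 = 8/7·E_2 + (1)²·V_2 = 24/7;  E_3 = 1
V_4 = 8/7·E_3 + (1)²·V_3 = 32/7;  E_4 = 1
V_5 = 8/7·E_4 + (1)²·V_4 = 40/7;  E_5 = 1
V_6 = 8/7·E_5 + (1)²·V_5 = 48/7;  E_6 = 1
V_7 = 8/7·E_6 + (1)²·V_6 = 8;  E_7 = 1


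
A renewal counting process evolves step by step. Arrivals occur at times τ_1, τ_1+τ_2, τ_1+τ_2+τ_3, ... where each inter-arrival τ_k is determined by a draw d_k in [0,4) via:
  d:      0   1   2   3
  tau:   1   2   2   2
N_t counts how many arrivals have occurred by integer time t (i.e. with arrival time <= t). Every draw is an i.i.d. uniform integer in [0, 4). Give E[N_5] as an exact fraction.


2693/1024

Inter-arrival values over d=0..3: [1, 2, 2, 2]
Each d has probability 1/4, so the pmf of τ is: f(1) = 1/4, f(2) = 3/4
Renewal equation for m(n) = E[N_n]: condition on τ_1 = k (if k <= n, one arrival plus a fresh copy on the remaining n−k steps): m(n) = F(n) + Σ_{k<=n} f(k)·m(n−k), where F(n) = P(τ <= n) and m(0) = 0
m(1) = F(1) = 1/4
m(2) = F(2) + f(1)·m(1) = 1 + 1/4·1/4 = 17/16
m(3) = F(3) + f(1)·m(2) + f(2)·m(1) = 1 + 1/4·17/16 + 3/4·1/4 = 93/64
m(4) = F(4) + f(1)·m(3) + f(2)·m(2) = 1 + 1/4·93/64 + 3/4·17/16 = 553/256
m(5) = F(5) + f(1)·m(4) + f(2)·m(3) = 1 + 1/4·553/256 + 3/4·93/64 = 2693/1024
E[N_5] = m(5) = 2693/1024


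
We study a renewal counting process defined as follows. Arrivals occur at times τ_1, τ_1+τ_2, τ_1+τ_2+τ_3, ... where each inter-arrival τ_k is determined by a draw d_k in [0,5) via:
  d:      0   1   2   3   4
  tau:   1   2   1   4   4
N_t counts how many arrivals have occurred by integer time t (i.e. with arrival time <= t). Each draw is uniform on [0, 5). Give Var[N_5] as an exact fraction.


Inter-arrival values over d=0..4: [1, 2, 1, 4, 4]
Each d has probability 1/5, so the pmf of τ is: f(1) = 2/5, f(2) = 1/5, f(4) = 2/5
Let p_n(j) = P(N_n = j), with p_0 = [1]. Condition on τ_1: p_n(0) = P(τ > n), and for j >= 1, p_n(j) = Σ_{k<=n} f(k)·p_{n−k}(j−1)
p_1 = [3/5, 2/5]  (j = 0..1)
p_2 = [2/5, 11/25, 4/25]  (j = 0..2)
p_3 = [2/5, 7/25, 32/125, 8/125]  (j = 0..3)
p_4 = [0, 16/25, 1/5, 84/625, 16/625]  (j = 0..4)
p_5 = [0, 8/25, 59/125, 82/625, 208/3125, 32/3125]  (j = 0..5)
E[N_5] = Σ j·p_5(j) = 6172/3125;  E[N_5²] = Σ j²·p_5(j) = 14718/3125
Var[N_5] = 14718/3125 − (6172/3125)² = 7900166/9765625

7900166/9765625


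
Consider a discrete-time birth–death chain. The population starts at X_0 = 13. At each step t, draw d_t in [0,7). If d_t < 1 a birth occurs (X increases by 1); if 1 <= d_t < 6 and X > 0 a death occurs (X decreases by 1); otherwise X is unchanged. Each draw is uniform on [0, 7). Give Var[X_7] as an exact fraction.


26/7

X can drop by at most 1 per step and X_0 = 13 > T = 7, so X_t >= 13 − t >= 6 > 0 for every t <= 7: the floor at 0 (the 'and X > 0' condition) never binds. Hence X_7 = X_0 + Σ_{t<7} Y_t with i.i.d. increments Y_t = y(d_t) ∈ {+1, −1, 0}.
Outcome values over d=0..6: [1, -1, -1, -1, -1, -1, 0]
Σy = -4, Σy² = 6, M = 7
μ = -4/7 = -4/7,  σ² = 6/7 − (-4/7)² = 26/49
Independent increments: Var[X_7] = 7·σ² = 7·(26/49) = 26/7
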